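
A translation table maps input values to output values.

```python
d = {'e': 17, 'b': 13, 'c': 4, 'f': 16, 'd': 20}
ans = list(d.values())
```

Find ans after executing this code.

Step 1: d.values() returns the dictionary values in insertion order.
Therefore ans = [17, 13, 4, 16, 20].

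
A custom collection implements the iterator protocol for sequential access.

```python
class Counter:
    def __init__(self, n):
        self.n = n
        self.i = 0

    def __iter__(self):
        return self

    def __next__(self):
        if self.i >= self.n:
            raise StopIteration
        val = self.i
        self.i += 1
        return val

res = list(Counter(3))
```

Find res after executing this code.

Step 1: Counter(3) creates an iterator counting 0 to 2.
Step 2: list() consumes all values: [0, 1, 2].
Therefore res = [0, 1, 2].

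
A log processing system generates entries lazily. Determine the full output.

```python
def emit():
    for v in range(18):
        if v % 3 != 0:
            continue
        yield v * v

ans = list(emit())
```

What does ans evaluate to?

Step 1: Only yield v**2 when v is divisible by 3:
  v=0: 0 % 3 == 0, yield 0**2 = 0
  v=3: 3 % 3 == 0, yield 3**2 = 9
  v=6: 6 % 3 == 0, yield 6**2 = 36
  v=9: 9 % 3 == 0, yield 9**2 = 81
  v=12: 12 % 3 == 0, yield 12**2 = 144
  v=15: 15 % 3 == 0, yield 15**2 = 225
Therefore ans = [0, 9, 36, 81, 144, 225].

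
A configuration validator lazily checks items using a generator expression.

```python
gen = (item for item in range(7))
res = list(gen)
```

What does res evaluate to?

Step 1: Generator expression iterates range(7): [0, 1, 2, 3, 4, 5, 6].
Step 2: list() collects all values.
Therefore res = [0, 1, 2, 3, 4, 5, 6].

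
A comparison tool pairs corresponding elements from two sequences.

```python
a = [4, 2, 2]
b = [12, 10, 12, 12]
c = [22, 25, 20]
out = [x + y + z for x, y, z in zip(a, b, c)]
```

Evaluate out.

Step 1: zip three lists (truncates to shortest, len=3):
  4 + 12 + 22 = 38
  2 + 10 + 25 = 37
  2 + 12 + 20 = 34
Therefore out = [38, 37, 34].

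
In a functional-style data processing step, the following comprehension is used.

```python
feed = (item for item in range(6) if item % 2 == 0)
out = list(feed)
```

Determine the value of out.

Step 1: Filter range(6) keeping only even values:
  item=0: even, included
  item=1: odd, excluded
  item=2: even, included
  item=3: odd, excluded
  item=4: even, included
  item=5: odd, excluded
Therefore out = [0, 2, 4].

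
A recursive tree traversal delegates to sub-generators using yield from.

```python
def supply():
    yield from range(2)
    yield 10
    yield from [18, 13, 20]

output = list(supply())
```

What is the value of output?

Step 1: Trace yields in order:
  yield 0
  yield 1
  yield 10
  yield 18
  yield 13
  yield 20
Therefore output = [0, 1, 10, 18, 13, 20].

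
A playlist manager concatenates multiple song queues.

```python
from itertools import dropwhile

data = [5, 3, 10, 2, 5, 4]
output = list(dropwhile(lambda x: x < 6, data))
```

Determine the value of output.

Step 1: dropwhile drops elements while < 6:
  5 < 6: dropped
  3 < 6: dropped
  10: kept (dropping stopped)
Step 2: Remaining elements kept regardless of condition.
Therefore output = [10, 2, 5, 4].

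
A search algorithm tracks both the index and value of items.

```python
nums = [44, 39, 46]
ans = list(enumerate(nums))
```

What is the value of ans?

Step 1: enumerate pairs each element with its index:
  (0, 44)
  (1, 39)
  (2, 46)
Therefore ans = [(0, 44), (1, 39), (2, 46)].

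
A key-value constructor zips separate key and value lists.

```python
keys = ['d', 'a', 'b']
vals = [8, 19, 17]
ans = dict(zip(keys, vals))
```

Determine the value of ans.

Step 1: zip pairs keys with values:
  'd' -> 8
  'a' -> 19
  'b' -> 17
Therefore ans = {'d': 8, 'a': 19, 'b': 17}.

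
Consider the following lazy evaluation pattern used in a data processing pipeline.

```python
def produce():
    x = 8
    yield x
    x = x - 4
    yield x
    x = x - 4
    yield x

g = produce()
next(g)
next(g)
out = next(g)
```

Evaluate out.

Step 1: Trace through generator execution:
  Yield 1: x starts at 8, yield 8
  Yield 2: x = 8 - 4 = 4, yield 4
  Yield 3: x = 4 - 4 = 0, yield 0
Step 2: First next() gets 8, second next() gets the second value, third next() yields 0.
Therefore out = 0.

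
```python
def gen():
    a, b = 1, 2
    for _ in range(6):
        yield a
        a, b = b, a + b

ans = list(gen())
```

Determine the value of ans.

Step 1: Fibonacci-like sequence starting with a=1, b=2:
  Iteration 1: yield a=1, then a,b = 2,3
  Iteration 2: yield a=2, then a,b = 3,5
  Iteration 3: yield a=3, then a,b = 5,8
  Iteration 4: yield a=5, then a,b = 8,13
  Iteration 5: yield a=8, then a,b = 13,21
  Iteration 6: yield a=13, then a,b = 21,34
Therefore ans = [1, 2, 3, 5, 8, 13].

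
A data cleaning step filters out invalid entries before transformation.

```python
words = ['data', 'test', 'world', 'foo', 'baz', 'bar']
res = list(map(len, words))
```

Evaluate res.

Step 1: Map len() to each word:
  'data' -> 4
  'test' -> 4
  'world' -> 5
  'foo' -> 3
  'baz' -> 3
  'bar' -> 3
Therefore res = [4, 4, 5, 3, 3, 3].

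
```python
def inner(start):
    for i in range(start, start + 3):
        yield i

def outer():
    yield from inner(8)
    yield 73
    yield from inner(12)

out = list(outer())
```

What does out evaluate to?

Step 1: outer() delegates to inner(8):
  yield 8
  yield 9
  yield 10
Step 2: yield 73
Step 3: Delegates to inner(12):
  yield 12
  yield 13
  yield 14
Therefore out = [8, 9, 10, 73, 12, 13, 14].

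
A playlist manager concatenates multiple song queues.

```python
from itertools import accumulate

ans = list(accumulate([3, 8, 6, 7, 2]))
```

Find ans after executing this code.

Step 1: accumulate computes running sums:
  + 3 = 3
  + 8 = 11
  + 6 = 17
  + 7 = 24
  + 2 = 26
Therefore ans = [3, 11, 17, 24, 26].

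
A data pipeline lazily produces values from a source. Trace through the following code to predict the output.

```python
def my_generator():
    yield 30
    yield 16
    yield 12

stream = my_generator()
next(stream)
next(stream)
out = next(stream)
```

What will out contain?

Step 1: my_generator() creates a generator.
Step 2: next(stream) yields 30 (consumed and discarded).
Step 3: next(stream) yields 16 (consumed and discarded).
Step 4: next(stream) yields 12, assigned to out.
Therefore out = 12.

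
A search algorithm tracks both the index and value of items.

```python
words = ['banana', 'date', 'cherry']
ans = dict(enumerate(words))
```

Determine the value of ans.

Step 1: enumerate pairs indices with words:
  0 -> 'banana'
  1 -> 'date'
  2 -> 'cherry'
Therefore ans = {0: 'banana', 1: 'date', 2: 'cherry'}.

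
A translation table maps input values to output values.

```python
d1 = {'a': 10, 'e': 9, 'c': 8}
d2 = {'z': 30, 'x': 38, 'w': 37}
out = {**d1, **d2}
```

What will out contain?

Step 1: Merge d1 and d2 (d2 values override on key conflicts).
Step 2: d1 has keys ['a', 'e', 'c'], d2 has keys ['z', 'x', 'w'].
Therefore out = {'a': 10, 'e': 9, 'c': 8, 'z': 30, 'x': 38, 'w': 37}.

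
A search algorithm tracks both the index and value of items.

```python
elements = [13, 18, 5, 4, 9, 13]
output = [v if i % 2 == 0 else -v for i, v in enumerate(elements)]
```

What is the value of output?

Step 1: For each (i, v), keep v if i is even, negate if odd:
  i=0 (even): keep 13
  i=1 (odd): negate to -18
  i=2 (even): keep 5
  i=3 (odd): negate to -4
  i=4 (even): keep 9
  i=5 (odd): negate to -13
Therefore output = [13, -18, 5, -4, 9, -13].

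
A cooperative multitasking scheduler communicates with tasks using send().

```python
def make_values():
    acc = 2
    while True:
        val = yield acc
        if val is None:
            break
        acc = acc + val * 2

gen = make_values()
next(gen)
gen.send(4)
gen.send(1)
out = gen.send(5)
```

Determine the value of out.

Step 1: next() -> yield acc=2.
Step 2: send(4) -> val=4, acc = 2 + 4*2 = 10, yield 10.
Step 3: send(1) -> val=1, acc = 10 + 1*2 = 12, yield 12.
Step 4: send(5) -> val=5, acc = 12 + 5*2 = 22, yield 22.
Therefore out = 22.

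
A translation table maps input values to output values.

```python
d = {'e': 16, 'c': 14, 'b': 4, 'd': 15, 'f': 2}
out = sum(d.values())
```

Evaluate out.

Step 1: d.values() = [16, 14, 4, 15, 2].
Step 2: sum = 51.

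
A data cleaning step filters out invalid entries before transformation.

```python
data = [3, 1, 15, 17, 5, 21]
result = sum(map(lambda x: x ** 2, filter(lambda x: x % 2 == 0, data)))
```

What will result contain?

Step 1: Filter even numbers from [3, 1, 15, 17, 5, 21]: []
Step 2: Square each: []
Step 3: Sum = 0.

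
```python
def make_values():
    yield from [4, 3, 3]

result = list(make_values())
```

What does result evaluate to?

Step 1: yield from delegates to the iterable, yielding each element.
Step 2: Collected values: [4, 3, 3].
Therefore result = [4, 3, 3].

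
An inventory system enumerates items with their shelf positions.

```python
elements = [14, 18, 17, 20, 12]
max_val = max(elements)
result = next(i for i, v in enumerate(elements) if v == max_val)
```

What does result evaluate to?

Step 1: max([14, 18, 17, 20, 12]) = 20.
Step 2: Find first index where value == 20:
  Index 0: 14 != 20
  Index 1: 18 != 20
  Index 2: 17 != 20
  Index 3: 20 == 20, found!
Therefore result = 3.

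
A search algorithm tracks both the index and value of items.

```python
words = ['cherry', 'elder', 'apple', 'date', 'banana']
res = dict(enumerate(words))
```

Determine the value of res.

Step 1: enumerate pairs indices with words:
  0 -> 'cherry'
  1 -> 'elder'
  2 -> 'apple'
  3 -> 'date'
  4 -> 'banana'
Therefore res = {0: 'cherry', 1: 'elder', 2: 'apple', 3: 'date', 4: 'banana'}.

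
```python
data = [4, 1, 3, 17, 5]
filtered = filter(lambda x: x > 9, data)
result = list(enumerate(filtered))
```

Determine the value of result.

Step 1: Filter [4, 1, 3, 17, 5] for > 9: [17].
Step 2: enumerate re-indexes from 0: [(0, 17)].
Therefore result = [(0, 17)].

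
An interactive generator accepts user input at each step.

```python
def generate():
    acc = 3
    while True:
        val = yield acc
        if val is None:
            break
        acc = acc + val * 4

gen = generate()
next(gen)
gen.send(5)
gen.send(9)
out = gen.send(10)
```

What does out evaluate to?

Step 1: next() -> yield acc=3.
Step 2: send(5) -> val=5, acc = 3 + 5*4 = 23, yield 23.
Step 3: send(9) -> val=9, acc = 23 + 9*4 = 59, yield 59.
Step 4: send(10) -> val=10, acc = 59 + 10*4 = 99, yield 99.
Therefore out = 99.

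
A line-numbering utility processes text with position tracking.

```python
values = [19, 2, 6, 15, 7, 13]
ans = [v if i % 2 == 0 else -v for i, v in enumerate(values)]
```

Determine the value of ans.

Step 1: For each (i, v), keep v if i is even, negate if odd:
  i=0 (even): keep 19
  i=1 (odd): negate to -2
  i=2 (even): keep 6
  i=3 (odd): negate to -15
  i=4 (even): keep 7
  i=5 (odd): negate to -13
Therefore ans = [19, -2, 6, -15, 7, -13].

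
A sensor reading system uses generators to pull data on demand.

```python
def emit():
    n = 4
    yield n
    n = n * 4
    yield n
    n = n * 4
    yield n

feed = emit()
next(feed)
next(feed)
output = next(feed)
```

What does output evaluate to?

Step 1: Trace through generator execution:
  Yield 1: n starts at 4, yield 4
  Yield 2: n = 4 * 4 = 16, yield 16
  Yield 3: n = 16 * 4 = 64, yield 64
Step 2: First next() gets 4, second next() gets the second value, third next() yields 64.
Therefore output = 64.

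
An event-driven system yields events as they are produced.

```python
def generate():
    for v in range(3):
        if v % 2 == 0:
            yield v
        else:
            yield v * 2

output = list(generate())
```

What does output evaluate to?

Step 1: For each v in range(3), yield v if even, else v*2:
  v=0 (even): yield 0
  v=1 (odd): yield 1*2 = 2
  v=2 (even): yield 2
Therefore output = [0, 2, 2].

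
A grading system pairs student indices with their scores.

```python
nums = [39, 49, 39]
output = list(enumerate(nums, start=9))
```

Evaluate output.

Step 1: enumerate with start=9:
  (9, 39)
  (10, 49)
  (11, 39)
Therefore output = [(9, 39), (10, 49), (11, 39)].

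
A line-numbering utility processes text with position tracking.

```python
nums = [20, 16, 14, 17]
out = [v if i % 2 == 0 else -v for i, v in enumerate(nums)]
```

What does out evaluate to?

Step 1: For each (i, v), keep v if i is even, negate if odd:
  i=0 (even): keep 20
  i=1 (odd): negate to -16
  i=2 (even): keep 14
  i=3 (odd): negate to -17
Therefore out = [20, -16, 14, -17].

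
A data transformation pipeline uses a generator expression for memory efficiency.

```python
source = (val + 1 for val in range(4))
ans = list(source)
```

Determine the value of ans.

Step 1: For each val in range(4), compute val+1:
  val=0: 0+1 = 1
  val=1: 1+1 = 2
  val=2: 2+1 = 3
  val=3: 3+1 = 4
Therefore ans = [1, 2, 3, 4].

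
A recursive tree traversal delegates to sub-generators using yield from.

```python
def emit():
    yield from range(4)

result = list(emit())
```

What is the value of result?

Step 1: yield from delegates to the iterable, yielding each element.
Step 2: Collected values: [0, 1, 2, 3].
Therefore result = [0, 1, 2, 3].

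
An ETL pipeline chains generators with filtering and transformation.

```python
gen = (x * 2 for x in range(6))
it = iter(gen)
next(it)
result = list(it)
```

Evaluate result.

Step 1: Generator produces [0, 2, 4, 6, 8, 10].
Step 2: next(it) consumes first element (0).
Step 3: list(it) collects remaining: [2, 4, 6, 8, 10].
Therefore result = [2, 4, 6, 8, 10].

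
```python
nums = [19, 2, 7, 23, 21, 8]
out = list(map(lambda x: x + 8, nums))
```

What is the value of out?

Step 1: Apply lambda x: x + 8 to each element:
  19 -> 27
  2 -> 10
  7 -> 15
  23 -> 31
  21 -> 29
  8 -> 16
Therefore out = [27, 10, 15, 31, 29, 16].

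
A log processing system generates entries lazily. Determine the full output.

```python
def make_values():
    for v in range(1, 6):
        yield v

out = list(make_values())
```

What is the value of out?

Step 1: The generator yields each value from range(1, 6).
Step 2: list() consumes all yields: [1, 2, 3, 4, 5].
Therefore out = [1, 2, 3, 4, 5].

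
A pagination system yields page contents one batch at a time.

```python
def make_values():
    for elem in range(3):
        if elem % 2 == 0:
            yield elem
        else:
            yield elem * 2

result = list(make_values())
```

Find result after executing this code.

Step 1: For each elem in range(3), yield elem if even, else elem*2:
  elem=0 (even): yield 0
  elem=1 (odd): yield 1*2 = 2
  elem=2 (even): yield 2
Therefore result = [0, 2, 2].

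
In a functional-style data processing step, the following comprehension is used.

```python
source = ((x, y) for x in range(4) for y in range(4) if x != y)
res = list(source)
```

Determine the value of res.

Step 1: Nested generator over range(4) x range(4) where x != y:
  (0, 0): excluded (x == y)
  (0, 1): included
  (0, 2): included
  (0, 3): included
  (1, 0): included
  (1, 1): excluded (x == y)
  (1, 2): included
  (1, 3): included
  (2, 0): included
  (2, 1): included
  (2, 2): excluded (x == y)
  (2, 3): included
  (3, 0): included
  (3, 1): included
  (3, 2): included
  (3, 3): excluded (x == y)
Therefore res = [(0, 1), (0, 2), (0, 3), (1, 0), (1, 2), (1, 3), (2, 0), (2, 1), (2, 3), (3, 0), (3, 1), (3, 2)].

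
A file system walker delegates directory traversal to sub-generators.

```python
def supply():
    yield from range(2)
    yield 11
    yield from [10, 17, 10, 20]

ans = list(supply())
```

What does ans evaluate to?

Step 1: Trace yields in order:
  yield 0
  yield 1
  yield 11
  yield 10
  yield 17
  yield 10
  yield 20
Therefore ans = [0, 1, 11, 10, 17, 10, 20].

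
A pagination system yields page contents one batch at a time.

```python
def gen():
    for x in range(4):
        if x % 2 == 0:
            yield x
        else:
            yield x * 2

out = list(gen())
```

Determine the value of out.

Step 1: For each x in range(4), yield x if even, else x*2:
  x=0 (even): yield 0
  x=1 (odd): yield 1*2 = 2
  x=2 (even): yield 2
  x=3 (odd): yield 3*2 = 6
Therefore out = [0, 2, 2, 6].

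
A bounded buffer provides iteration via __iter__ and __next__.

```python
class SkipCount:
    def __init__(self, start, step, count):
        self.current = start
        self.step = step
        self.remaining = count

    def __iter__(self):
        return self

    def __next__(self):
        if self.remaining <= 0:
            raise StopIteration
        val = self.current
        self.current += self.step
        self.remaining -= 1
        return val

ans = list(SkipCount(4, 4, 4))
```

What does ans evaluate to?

Step 1: SkipCount starts at 4, increments by 4, for 4 steps:
  Yield 4, then current += 4
  Yield 8, then current += 4
  Yield 12, then current += 4
  Yield 16, then current += 4
Therefore ans = [4, 8, 12, 16].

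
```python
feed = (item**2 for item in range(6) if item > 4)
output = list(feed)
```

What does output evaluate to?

Step 1: For range(6), keep item > 4, then square:
  item=0: 0 <= 4, excluded
  item=1: 1 <= 4, excluded
  item=2: 2 <= 4, excluded
  item=3: 3 <= 4, excluded
  item=4: 4 <= 4, excluded
  item=5: 5 > 4, yield 5**2 = 25
Therefore output = [25].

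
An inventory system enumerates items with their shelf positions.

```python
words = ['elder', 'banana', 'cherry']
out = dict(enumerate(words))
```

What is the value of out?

Step 1: enumerate pairs indices with words:
  0 -> 'elder'
  1 -> 'banana'
  2 -> 'cherry'
Therefore out = {0: 'elder', 1: 'banana', 2: 'cherry'}.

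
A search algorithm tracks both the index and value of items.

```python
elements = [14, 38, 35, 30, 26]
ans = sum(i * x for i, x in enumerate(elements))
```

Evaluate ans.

Step 1: Compute i * x for each (i, x) in enumerate([14, 38, 35, 30, 26]):
  i=0, x=14: 0*14 = 0
  i=1, x=38: 1*38 = 38
  i=2, x=35: 2*35 = 70
  i=3, x=30: 3*30 = 90
  i=4, x=26: 4*26 = 104
Step 2: sum = 0 + 38 + 70 + 90 + 104 = 302.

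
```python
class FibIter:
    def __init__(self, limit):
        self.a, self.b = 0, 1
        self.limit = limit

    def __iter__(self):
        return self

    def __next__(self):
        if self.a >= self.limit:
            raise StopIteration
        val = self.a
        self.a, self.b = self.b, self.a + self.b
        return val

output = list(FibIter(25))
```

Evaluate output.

Step 1: Fibonacci-like sequence (a=0, b=1) until >= 25:
  Yield 0, then a,b = 1,1
  Yield 1, then a,b = 1,2
  Yield 1, then a,b = 2,3
  Yield 2, then a,b = 3,5
  Yield 3, then a,b = 5,8
  Yield 5, then a,b = 8,13
  Yield 8, then a,b = 13,21
  Yield 13, then a,b = 21,34
  Yield 21, then a,b = 34,55
Step 2: 34 >= 25, stop.
Therefore output = [0, 1, 1, 2, 3, 5, 8, 13, 21].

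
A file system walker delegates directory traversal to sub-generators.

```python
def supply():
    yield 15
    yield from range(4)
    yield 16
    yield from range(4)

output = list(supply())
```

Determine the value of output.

Step 1: Trace yields in order:
  yield 15
  yield 0
  yield 1
  yield 2
  yield 3
  yield 16
  yield 0
  yield 1
  yield 2
  yield 3
Therefore output = [15, 0, 1, 2, 3, 16, 0, 1, 2, 3].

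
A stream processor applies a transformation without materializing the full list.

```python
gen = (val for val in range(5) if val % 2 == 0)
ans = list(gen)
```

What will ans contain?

Step 1: Filter range(5) keeping only even values:
  val=0: even, included
  val=1: odd, excluded
  val=2: even, included
  val=3: odd, excluded
  val=4: even, included
Therefore ans = [0, 2, 4].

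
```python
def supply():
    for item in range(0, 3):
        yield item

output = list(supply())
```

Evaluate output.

Step 1: The generator yields each value from range(0, 3).
Step 2: list() consumes all yields: [0, 1, 2].
Therefore output = [0, 1, 2].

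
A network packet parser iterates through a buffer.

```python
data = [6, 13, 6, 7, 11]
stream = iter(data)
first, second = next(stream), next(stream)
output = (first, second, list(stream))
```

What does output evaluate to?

Step 1: Create iterator over [6, 13, 6, 7, 11].
Step 2: first = 6, second = 13.
Step 3: Remaining elements: [6, 7, 11].
Therefore output = (6, 13, [6, 7, 11]).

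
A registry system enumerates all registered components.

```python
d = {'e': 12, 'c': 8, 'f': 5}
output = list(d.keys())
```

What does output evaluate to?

Step 1: d.keys() returns the dictionary keys in insertion order.
Therefore output = ['e', 'c', 'f'].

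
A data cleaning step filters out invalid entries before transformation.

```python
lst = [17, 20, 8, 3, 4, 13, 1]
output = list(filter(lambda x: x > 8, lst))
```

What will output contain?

Step 1: Filter elements > 8:
  17: kept
  20: kept
  8: removed
  3: removed
  4: removed
  13: kept
  1: removed
Therefore output = [17, 20, 13].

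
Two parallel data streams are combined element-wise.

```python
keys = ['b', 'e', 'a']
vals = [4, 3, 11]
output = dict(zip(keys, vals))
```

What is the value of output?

Step 1: zip pairs keys with values:
  'b' -> 4
  'e' -> 3
  'a' -> 11
Therefore output = {'b': 4, 'e': 3, 'a': 11}.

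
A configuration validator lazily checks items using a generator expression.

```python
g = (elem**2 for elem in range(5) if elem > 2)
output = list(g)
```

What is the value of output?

Step 1: For range(5), keep elem > 2, then square:
  elem=0: 0 <= 2, excluded
  elem=1: 1 <= 2, excluded
  elem=2: 2 <= 2, excluded
  elem=3: 3 > 2, yield 3**2 = 9
  elem=4: 4 > 2, yield 4**2 = 16
Therefore output = [9, 16].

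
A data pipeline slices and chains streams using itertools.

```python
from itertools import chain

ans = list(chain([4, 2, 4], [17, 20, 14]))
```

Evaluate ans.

Step 1: chain() concatenates iterables: [4, 2, 4] + [17, 20, 14].
Therefore ans = [4, 2, 4, 17, 20, 14].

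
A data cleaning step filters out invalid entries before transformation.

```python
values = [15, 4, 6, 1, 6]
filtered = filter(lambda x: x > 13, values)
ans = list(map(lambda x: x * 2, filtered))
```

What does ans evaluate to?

Step 1: Filter values for elements > 13:
  15: kept
  4: removed
  6: removed
  1: removed
  6: removed
Step 2: Map x * 2 on filtered [15]:
  15 -> 30
Therefore ans = [30].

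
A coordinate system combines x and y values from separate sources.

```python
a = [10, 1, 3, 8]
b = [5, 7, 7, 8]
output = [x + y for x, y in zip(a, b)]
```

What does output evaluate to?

Step 1: Add corresponding elements:
  10 + 5 = 15
  1 + 7 = 8
  3 + 7 = 10
  8 + 8 = 16
Therefore output = [15, 8, 10, 16].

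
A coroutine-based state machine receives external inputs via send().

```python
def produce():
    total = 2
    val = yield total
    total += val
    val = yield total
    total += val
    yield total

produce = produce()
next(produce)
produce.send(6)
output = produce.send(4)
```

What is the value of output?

Step 1: next() -> yield total=2.
Step 2: send(6) -> val=6, total = 2+6 = 8, yield 8.
Step 3: send(4) -> val=4, total = 8+4 = 12, yield 12.
Therefore output = 12.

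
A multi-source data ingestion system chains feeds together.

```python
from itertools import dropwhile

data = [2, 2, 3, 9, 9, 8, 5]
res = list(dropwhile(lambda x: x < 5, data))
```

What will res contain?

Step 1: dropwhile drops elements while < 5:
  2 < 5: dropped
  2 < 5: dropped
  3 < 5: dropped
  9: kept (dropping stopped)
Step 2: Remaining elements kept regardless of condition.
Therefore res = [9, 9, 8, 5].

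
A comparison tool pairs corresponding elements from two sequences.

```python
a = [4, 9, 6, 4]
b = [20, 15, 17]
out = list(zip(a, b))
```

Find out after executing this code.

Step 1: zip stops at shortest (len(a)=4, len(b)=3):
  Index 0: (4, 20)
  Index 1: (9, 15)
  Index 2: (6, 17)
Step 2: Last element of a (4) has no pair, dropped.
Therefore out = [(4, 20), (9, 15), (6, 17)].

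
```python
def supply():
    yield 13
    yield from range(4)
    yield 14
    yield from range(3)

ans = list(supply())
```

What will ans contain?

Step 1: Trace yields in order:
  yield 13
  yield 0
  yield 1
  yield 2
  yield 3
  yield 14
  yield 0
  yield 1
  yield 2
Therefore ans = [13, 0, 1, 2, 3, 14, 0, 1, 2].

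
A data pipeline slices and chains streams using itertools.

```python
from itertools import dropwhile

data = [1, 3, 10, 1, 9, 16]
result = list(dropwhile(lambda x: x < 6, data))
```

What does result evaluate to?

Step 1: dropwhile drops elements while < 6:
  1 < 6: dropped
  3 < 6: dropped
  10: kept (dropping stopped)
Step 2: Remaining elements kept regardless of condition.
Therefore result = [10, 1, 9, 16].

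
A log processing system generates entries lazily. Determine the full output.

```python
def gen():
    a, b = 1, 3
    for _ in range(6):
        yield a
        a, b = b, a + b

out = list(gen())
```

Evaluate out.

Step 1: Fibonacci-like sequence starting with a=1, b=3:
  Iteration 1: yield a=1, then a,b = 3,4
  Iteration 2: yield a=3, then a,b = 4,7
  Iteration 3: yield a=4, then a,b = 7,11
  Iteration 4: yield a=7, then a,b = 11,18
  Iteration 5: yield a=11, then a,b = 18,29
  Iteration 6: yield a=18, then a,b = 29,47
Therefore out = [1, 3, 4, 7, 11, 18].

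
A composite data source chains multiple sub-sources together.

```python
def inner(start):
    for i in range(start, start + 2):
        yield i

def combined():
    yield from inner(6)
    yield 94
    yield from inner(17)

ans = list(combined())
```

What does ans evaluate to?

Step 1: combined() delegates to inner(6):
  yield 6
  yield 7
Step 2: yield 94
Step 3: Delegates to inner(17):
  yield 17
  yield 18
Therefore ans = [6, 7, 94, 17, 18].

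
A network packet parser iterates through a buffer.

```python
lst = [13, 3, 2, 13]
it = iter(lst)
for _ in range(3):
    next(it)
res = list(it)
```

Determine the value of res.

Step 1: Create iterator over [13, 3, 2, 13].
Step 2: Advance 3 positions (consuming [13, 3, 2]).
Step 3: list() collects remaining elements: [13].
Therefore res = [13].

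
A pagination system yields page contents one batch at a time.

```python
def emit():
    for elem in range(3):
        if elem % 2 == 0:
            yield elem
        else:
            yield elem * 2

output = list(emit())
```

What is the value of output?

Step 1: For each elem in range(3), yield elem if even, else elem*2:
  elem=0 (even): yield 0
  elem=1 (odd): yield 1*2 = 2
  elem=2 (even): yield 2
Therefore output = [0, 2, 2].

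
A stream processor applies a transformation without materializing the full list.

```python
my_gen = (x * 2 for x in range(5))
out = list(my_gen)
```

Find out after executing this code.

Step 1: For each x in range(5), compute x*2:
  x=0: 0*2 = 0
  x=1: 1*2 = 2
  x=2: 2*2 = 4
  x=3: 3*2 = 6
  x=4: 4*2 = 8
Therefore out = [0, 2, 4, 6, 8].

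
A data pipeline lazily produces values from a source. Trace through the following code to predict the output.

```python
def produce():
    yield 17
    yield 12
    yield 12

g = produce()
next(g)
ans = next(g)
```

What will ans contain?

Step 1: produce() creates a generator.
Step 2: next(g) yields 17 (consumed and discarded).
Step 3: next(g) yields 12, assigned to ans.
Therefore ans = 12.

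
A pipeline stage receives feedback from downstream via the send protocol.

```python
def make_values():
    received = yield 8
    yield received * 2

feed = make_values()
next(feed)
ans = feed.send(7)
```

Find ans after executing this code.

Step 1: next(feed) advances to first yield, producing 8.
Step 2: send(7) resumes, received = 7.
Step 3: yield received * 2 = 7 * 2 = 14.
Therefore ans = 14.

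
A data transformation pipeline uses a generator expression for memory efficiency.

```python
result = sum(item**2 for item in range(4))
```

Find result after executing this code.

Step 1: Compute item**2 for each item in range(4):
  item=0: 0**2 = 0
  item=1: 1**2 = 1
  item=2: 2**2 = 4
  item=3: 3**2 = 9
Step 2: sum = 0 + 1 + 4 + 9 = 14.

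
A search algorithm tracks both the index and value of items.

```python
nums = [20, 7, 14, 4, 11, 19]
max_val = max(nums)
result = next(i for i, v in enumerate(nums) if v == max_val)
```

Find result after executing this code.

Step 1: max([20, 7, 14, 4, 11, 19]) = 20.
Step 2: Find first index where value == 20:
  Index 0: 20 == 20, found!
Therefore result = 0.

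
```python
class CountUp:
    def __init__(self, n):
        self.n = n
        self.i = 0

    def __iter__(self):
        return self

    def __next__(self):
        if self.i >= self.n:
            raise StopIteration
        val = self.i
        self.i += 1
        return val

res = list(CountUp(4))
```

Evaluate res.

Step 1: CountUp(4) creates an iterator counting 0 to 3.
Step 2: list() consumes all values: [0, 1, 2, 3].
Therefore res = [0, 1, 2, 3].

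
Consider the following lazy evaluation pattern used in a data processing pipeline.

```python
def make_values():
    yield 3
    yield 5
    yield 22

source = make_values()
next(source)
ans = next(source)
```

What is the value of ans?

Step 1: make_values() creates a generator.
Step 2: next(source) yields 3 (consumed and discarded).
Step 3: next(source) yields 5, assigned to ans.
Therefore ans = 5.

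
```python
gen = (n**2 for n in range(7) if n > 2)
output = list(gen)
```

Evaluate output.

Step 1: For range(7), keep n > 2, then square:
  n=0: 0 <= 2, excluded
  n=1: 1 <= 2, excluded
  n=2: 2 <= 2, excluded
  n=3: 3 > 2, yield 3**2 = 9
  n=4: 4 > 2, yield 4**2 = 16
  n=5: 5 > 2, yield 5**2 = 25
  n=6: 6 > 2, yield 6**2 = 36
Therefore output = [9, 16, 25, 36].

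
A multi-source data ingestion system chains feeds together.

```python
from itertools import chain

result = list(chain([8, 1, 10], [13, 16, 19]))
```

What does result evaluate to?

Step 1: chain() concatenates iterables: [8, 1, 10] + [13, 16, 19].
Therefore result = [8, 1, 10, 13, 16, 19].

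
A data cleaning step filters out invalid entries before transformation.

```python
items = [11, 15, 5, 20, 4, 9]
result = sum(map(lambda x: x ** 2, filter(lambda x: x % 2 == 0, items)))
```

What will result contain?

Step 1: Filter even numbers from [11, 15, 5, 20, 4, 9]: [20, 4]
Step 2: Square each: [400, 16]
Step 3: Sum = 416.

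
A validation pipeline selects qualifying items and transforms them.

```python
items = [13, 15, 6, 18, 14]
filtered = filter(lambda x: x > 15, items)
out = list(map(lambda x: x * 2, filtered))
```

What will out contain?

Step 1: Filter items for elements > 15:
  13: removed
  15: removed
  6: removed
  18: kept
  14: removed
Step 2: Map x * 2 on filtered [18]:
  18 -> 36
Therefore out = [36].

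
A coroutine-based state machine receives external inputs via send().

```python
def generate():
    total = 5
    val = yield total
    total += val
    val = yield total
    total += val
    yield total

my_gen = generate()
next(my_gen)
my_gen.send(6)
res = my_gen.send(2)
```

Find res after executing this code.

Step 1: next() -> yield total=5.
Step 2: send(6) -> val=6, total = 5+6 = 11, yield 11.
Step 3: send(2) -> val=2, total = 11+2 = 13, yield 13.
Therefore res = 13.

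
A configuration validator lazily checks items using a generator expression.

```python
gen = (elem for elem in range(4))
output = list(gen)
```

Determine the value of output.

Step 1: Generator expression iterates range(4): [0, 1, 2, 3].
Step 2: list() collects all values.
Therefore output = [0, 1, 2, 3].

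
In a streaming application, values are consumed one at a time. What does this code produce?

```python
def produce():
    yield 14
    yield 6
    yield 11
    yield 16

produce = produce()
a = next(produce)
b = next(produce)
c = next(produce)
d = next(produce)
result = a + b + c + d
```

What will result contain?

Step 1: Create generator and consume all values:
  a = next(produce) = 14
  b = next(produce) = 6
  c = next(produce) = 11
  d = next(produce) = 16
Step 2: result = 14 + 6 + 11 + 16 = 47.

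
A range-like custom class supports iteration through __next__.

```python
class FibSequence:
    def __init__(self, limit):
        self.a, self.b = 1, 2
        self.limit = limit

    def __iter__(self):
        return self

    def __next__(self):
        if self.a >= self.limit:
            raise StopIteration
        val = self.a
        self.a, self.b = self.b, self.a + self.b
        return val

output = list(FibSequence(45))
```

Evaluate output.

Step 1: Fibonacci-like sequence (a=1, b=2) until >= 45:
  Yield 1, then a,b = 2,3
  Yield 2, then a,b = 3,5
  Yield 3, then a,b = 5,8
  Yield 5, then a,b = 8,13
  Yield 8, then a,b = 13,21
  Yield 13, then a,b = 21,34
  Yield 21, then a,b = 34,55
  Yield 34, then a,b = 55,89
Step 2: 55 >= 45, stop.
Therefore output = [1, 2, 3, 5, 8, 13, 21, 34].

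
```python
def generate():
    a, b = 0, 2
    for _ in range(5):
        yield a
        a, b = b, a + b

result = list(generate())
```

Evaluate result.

Step 1: Fibonacci-like sequence starting with a=0, b=2:
  Iteration 1: yield a=0, then a,b = 2,2
  Iteration 2: yield a=2, then a,b = 2,4
  Iteration 3: yield a=2, then a,b = 4,6
  Iteration 4: yield a=4, then a,b = 6,10
  Iteration 5: yield a=6, then a,b = 10,16
Therefore result = [0, 2, 2, 4, 6].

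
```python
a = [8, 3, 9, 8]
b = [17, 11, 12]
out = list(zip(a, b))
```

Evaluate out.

Step 1: zip stops at shortest (len(a)=4, len(b)=3):
  Index 0: (8, 17)
  Index 1: (3, 11)
  Index 2: (9, 12)
Step 2: Last element of a (8) has no pair, dropped.
Therefore out = [(8, 17), (3, 11), (9, 12)].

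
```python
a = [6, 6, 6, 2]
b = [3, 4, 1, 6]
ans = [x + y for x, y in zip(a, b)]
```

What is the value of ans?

Step 1: Add corresponding elements:
  6 + 3 = 9
  6 + 4 = 10
  6 + 1 = 7
  2 + 6 = 8
Therefore ans = [9, 10, 7, 8].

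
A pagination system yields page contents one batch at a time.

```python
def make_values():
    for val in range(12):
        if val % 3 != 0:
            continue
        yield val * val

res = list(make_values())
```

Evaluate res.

Step 1: Only yield val**2 when val is divisible by 3:
  val=0: 0 % 3 == 0, yield 0**2 = 0
  val=3: 3 % 3 == 0, yield 3**2 = 9
  val=6: 6 % 3 == 0, yield 6**2 = 36
  val=9: 9 % 3 == 0, yield 9**2 = 81
Therefore res = [0, 9, 36, 81].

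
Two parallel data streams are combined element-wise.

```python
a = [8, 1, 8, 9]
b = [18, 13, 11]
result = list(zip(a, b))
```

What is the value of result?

Step 1: zip stops at shortest (len(a)=4, len(b)=3):
  Index 0: (8, 18)
  Index 1: (1, 13)
  Index 2: (8, 11)
Step 2: Last element of a (9) has no pair, dropped.
Therefore result = [(8, 18), (1, 13), (8, 11)].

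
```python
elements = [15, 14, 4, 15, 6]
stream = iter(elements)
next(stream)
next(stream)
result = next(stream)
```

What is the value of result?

Step 1: Create iterator over [15, 14, 4, 15, 6].
Step 2: next() consumes 15.
Step 3: next() consumes 14.
Step 4: next() returns 4.
Therefore result = 4.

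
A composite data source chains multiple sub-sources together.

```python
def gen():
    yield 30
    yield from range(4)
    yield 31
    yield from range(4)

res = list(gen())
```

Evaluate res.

Step 1: Trace yields in order:
  yield 30
  yield 0
  yield 1
  yield 2
  yield 3
  yield 31
  yield 0
  yield 1
  yield 2
  yield 3
Therefore res = [30, 0, 1, 2, 3, 31, 0, 1, 2, 3].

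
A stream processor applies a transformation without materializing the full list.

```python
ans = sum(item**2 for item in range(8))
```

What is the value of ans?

Step 1: Compute item**2 for each item in range(8):
  item=0: 0**2 = 0
  item=1: 1**2 = 1
  item=2: 2**2 = 4
  item=3: 3**2 = 9
  item=4: 4**2 = 16
  item=5: 5**2 = 25
  item=6: 6**2 = 36
  item=7: 7**2 = 49
Step 2: sum = 0 + 1 + 4 + 9 + 16 + 25 + 36 + 49 = 140.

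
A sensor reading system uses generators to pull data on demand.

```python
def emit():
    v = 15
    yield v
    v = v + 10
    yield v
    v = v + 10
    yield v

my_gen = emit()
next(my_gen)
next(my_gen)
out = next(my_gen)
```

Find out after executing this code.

Step 1: Trace through generator execution:
  Yield 1: v starts at 15, yield 15
  Yield 2: v = 15 + 10 = 25, yield 25
  Yield 3: v = 25 + 10 = 35, yield 35
Step 2: First next() gets 15, second next() gets the second value, third next() yields 35.
Therefore out = 35.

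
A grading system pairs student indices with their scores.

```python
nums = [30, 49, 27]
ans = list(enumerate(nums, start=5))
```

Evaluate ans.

Step 1: enumerate with start=5:
  (5, 30)
  (6, 49)
  (7, 27)
Therefore ans = [(5, 30), (6, 49), (7, 27)].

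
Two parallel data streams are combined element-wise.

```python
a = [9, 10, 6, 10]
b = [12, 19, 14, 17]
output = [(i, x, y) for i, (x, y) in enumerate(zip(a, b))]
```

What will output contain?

Step 1: enumerate(zip(a, b)) gives index with paired elements:
  i=0: (9, 12)
  i=1: (10, 19)
  i=2: (6, 14)
  i=3: (10, 17)
Therefore output = [(0, 9, 12), (1, 10, 19), (2, 6, 14), (3, 10, 17)].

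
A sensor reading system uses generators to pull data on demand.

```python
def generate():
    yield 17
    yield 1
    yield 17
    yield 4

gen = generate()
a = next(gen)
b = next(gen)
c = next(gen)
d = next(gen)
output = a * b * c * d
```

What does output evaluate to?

Step 1: Create generator and consume all values:
  a = next(gen) = 17
  b = next(gen) = 1
  c = next(gen) = 17
  d = next(gen) = 4
Step 2: output = 17 * 1 * 17 * 4 = 1156.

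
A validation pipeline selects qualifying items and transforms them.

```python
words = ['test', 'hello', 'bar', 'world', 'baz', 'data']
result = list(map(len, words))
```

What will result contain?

Step 1: Map len() to each word:
  'test' -> 4
  'hello' -> 5
  'bar' -> 3
  'world' -> 5
  'baz' -> 3
  'data' -> 4
Therefore result = [4, 5, 3, 5, 3, 4].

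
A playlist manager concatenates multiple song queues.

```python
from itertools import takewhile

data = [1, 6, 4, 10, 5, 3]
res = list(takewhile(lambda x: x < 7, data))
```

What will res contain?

Step 1: takewhile stops at first element >= 7:
  1 < 7: take
  6 < 7: take
  4 < 7: take
  10 >= 7: stop
Therefore res = [1, 6, 4].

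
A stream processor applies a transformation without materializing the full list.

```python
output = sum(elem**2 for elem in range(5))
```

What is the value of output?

Step 1: Compute elem**2 for each elem in range(5):
  elem=0: 0**2 = 0
  elem=1: 1**2 = 1
  elem=2: 2**2 = 4
  elem=3: 3**2 = 9
  elem=4: 4**2 = 16
Step 2: sum = 0 + 1 + 4 + 9 + 16 = 30.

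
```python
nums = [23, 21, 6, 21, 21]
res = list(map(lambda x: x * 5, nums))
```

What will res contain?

Step 1: Apply lambda x: x * 5 to each element:
  23 -> 115
  21 -> 105
  6 -> 30
  21 -> 105
  21 -> 105
Therefore res = [115, 105, 30, 105, 105].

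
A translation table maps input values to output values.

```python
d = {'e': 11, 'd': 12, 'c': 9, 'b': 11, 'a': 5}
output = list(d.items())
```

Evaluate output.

Step 1: d.items() returns (key, value) pairs in insertion order.
Therefore output = [('e', 11), ('d', 12), ('c', 9), ('b', 11), ('a', 5)].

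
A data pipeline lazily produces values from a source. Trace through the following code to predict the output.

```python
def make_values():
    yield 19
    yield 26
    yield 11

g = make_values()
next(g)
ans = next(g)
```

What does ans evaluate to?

Step 1: make_values() creates a generator.
Step 2: next(g) yields 19 (consumed and discarded).
Step 3: next(g) yields 26, assigned to ans.
Therefore ans = 26.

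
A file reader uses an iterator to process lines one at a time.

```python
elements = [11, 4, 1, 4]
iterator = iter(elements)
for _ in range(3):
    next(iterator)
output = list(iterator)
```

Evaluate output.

Step 1: Create iterator over [11, 4, 1, 4].
Step 2: Advance 3 positions (consuming [11, 4, 1]).
Step 3: list() collects remaining elements: [4].
Therefore output = [4].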